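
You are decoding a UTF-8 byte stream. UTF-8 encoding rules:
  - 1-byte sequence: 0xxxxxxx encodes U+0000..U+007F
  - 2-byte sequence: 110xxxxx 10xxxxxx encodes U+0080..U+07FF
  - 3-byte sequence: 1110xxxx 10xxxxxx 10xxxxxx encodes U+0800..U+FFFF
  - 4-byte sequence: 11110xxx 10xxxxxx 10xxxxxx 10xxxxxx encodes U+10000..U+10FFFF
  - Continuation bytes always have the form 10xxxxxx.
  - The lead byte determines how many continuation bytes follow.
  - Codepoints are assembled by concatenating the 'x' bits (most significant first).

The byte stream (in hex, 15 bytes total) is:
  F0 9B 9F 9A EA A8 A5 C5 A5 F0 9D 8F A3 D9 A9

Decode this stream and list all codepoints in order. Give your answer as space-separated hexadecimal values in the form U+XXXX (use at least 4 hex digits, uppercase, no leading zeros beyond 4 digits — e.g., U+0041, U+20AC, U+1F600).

Answer: U+1B7DA U+AA25 U+0165 U+1D3E3 U+0669

Derivation:
Byte[0]=F0: 4-byte lead, need 3 cont bytes. acc=0x0
Byte[1]=9B: continuation. acc=(acc<<6)|0x1B=0x1B
Byte[2]=9F: continuation. acc=(acc<<6)|0x1F=0x6DF
Byte[3]=9A: continuation. acc=(acc<<6)|0x1A=0x1B7DA
Completed: cp=U+1B7DA (starts at byte 0)
Byte[4]=EA: 3-byte lead, need 2 cont bytes. acc=0xA
Byte[5]=A8: continuation. acc=(acc<<6)|0x28=0x2A8
Byte[6]=A5: continuation. acc=(acc<<6)|0x25=0xAA25
Completed: cp=U+AA25 (starts at byte 4)
Byte[7]=C5: 2-byte lead, need 1 cont bytes. acc=0x5
Byte[8]=A5: continuation. acc=(acc<<6)|0x25=0x165
Completed: cp=U+0165 (starts at byte 7)
Byte[9]=F0: 4-byte lead, need 3 cont bytes. acc=0x0
Byte[10]=9D: continuation. acc=(acc<<6)|0x1D=0x1D
Byte[11]=8F: continuation. acc=(acc<<6)|0x0F=0x74F
Byte[12]=A3: continuation. acc=(acc<<6)|0x23=0x1D3E3
Completed: cp=U+1D3E3 (starts at byte 9)
Byte[13]=D9: 2-byte lead, need 1 cont bytes. acc=0x19
Byte[14]=A9: continuation. acc=(acc<<6)|0x29=0x669
Completed: cp=U+0669 (starts at byte 13)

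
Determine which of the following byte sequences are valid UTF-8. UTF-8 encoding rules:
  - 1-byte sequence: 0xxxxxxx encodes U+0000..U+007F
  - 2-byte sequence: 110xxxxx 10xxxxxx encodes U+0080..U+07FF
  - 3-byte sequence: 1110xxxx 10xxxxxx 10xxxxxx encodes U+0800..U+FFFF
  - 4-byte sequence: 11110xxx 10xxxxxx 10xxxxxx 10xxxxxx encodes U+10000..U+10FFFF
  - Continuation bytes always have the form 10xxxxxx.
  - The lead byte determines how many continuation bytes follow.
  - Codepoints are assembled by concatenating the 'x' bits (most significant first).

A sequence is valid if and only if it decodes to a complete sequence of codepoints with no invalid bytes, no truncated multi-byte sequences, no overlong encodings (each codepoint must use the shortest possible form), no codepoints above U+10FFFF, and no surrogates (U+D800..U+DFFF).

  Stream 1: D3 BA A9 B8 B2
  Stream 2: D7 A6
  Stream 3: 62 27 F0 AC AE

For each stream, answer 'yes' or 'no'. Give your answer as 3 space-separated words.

Answer: no yes no

Derivation:
Stream 1: error at byte offset 2. INVALID
Stream 2: decodes cleanly. VALID
Stream 3: error at byte offset 5. INVALID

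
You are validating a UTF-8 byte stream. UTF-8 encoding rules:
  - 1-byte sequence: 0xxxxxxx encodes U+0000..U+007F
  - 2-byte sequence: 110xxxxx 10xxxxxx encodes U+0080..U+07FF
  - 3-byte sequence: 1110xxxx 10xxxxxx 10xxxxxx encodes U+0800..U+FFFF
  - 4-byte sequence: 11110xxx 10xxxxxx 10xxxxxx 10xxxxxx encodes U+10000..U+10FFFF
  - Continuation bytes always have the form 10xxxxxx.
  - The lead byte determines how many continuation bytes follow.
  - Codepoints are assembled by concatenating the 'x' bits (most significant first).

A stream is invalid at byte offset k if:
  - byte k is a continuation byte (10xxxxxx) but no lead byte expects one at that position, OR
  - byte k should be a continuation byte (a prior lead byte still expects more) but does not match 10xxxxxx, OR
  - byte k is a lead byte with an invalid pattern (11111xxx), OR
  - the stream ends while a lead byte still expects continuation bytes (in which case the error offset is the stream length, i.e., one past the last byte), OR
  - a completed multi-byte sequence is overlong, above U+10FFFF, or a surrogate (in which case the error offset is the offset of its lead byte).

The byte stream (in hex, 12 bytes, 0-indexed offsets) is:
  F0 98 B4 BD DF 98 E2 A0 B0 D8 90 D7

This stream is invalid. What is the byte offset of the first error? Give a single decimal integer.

Answer: 12

Derivation:
Byte[0]=F0: 4-byte lead, need 3 cont bytes. acc=0x0
Byte[1]=98: continuation. acc=(acc<<6)|0x18=0x18
Byte[2]=B4: continuation. acc=(acc<<6)|0x34=0x634
Byte[3]=BD: continuation. acc=(acc<<6)|0x3D=0x18D3D
Completed: cp=U+18D3D (starts at byte 0)
Byte[4]=DF: 2-byte lead, need 1 cont bytes. acc=0x1F
Byte[5]=98: continuation. acc=(acc<<6)|0x18=0x7D8
Completed: cp=U+07D8 (starts at byte 4)
Byte[6]=E2: 3-byte lead, need 2 cont bytes. acc=0x2
Byte[7]=A0: continuation. acc=(acc<<6)|0x20=0xA0
Byte[8]=B0: continuation. acc=(acc<<6)|0x30=0x2830
Completed: cp=U+2830 (starts at byte 6)
Byte[9]=D8: 2-byte lead, need 1 cont bytes. acc=0x18
Byte[10]=90: continuation. acc=(acc<<6)|0x10=0x610
Completed: cp=U+0610 (starts at byte 9)
Byte[11]=D7: 2-byte lead, need 1 cont bytes. acc=0x17
Byte[12]: stream ended, expected continuation. INVALID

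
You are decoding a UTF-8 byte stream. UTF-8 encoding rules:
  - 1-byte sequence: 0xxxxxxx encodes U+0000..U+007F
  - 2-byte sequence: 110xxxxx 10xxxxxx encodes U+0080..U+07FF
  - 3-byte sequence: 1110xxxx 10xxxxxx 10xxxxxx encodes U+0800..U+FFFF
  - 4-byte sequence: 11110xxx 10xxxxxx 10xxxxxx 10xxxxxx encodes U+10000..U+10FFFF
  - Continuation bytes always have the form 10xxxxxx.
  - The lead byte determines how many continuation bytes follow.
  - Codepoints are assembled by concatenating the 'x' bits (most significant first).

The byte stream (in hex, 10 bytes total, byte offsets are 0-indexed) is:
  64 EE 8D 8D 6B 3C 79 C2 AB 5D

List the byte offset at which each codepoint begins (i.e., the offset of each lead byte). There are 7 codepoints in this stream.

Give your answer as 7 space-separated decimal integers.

Byte[0]=64: 1-byte ASCII. cp=U+0064
Byte[1]=EE: 3-byte lead, need 2 cont bytes. acc=0xE
Byte[2]=8D: continuation. acc=(acc<<6)|0x0D=0x38D
Byte[3]=8D: continuation. acc=(acc<<6)|0x0D=0xE34D
Completed: cp=U+E34D (starts at byte 1)
Byte[4]=6B: 1-byte ASCII. cp=U+006B
Byte[5]=3C: 1-byte ASCII. cp=U+003C
Byte[6]=79: 1-byte ASCII. cp=U+0079
Byte[7]=C2: 2-byte lead, need 1 cont bytes. acc=0x2
Byte[8]=AB: continuation. acc=(acc<<6)|0x2B=0xAB
Completed: cp=U+00AB (starts at byte 7)
Byte[9]=5D: 1-byte ASCII. cp=U+005D

Answer: 0 1 4 5 6 7 9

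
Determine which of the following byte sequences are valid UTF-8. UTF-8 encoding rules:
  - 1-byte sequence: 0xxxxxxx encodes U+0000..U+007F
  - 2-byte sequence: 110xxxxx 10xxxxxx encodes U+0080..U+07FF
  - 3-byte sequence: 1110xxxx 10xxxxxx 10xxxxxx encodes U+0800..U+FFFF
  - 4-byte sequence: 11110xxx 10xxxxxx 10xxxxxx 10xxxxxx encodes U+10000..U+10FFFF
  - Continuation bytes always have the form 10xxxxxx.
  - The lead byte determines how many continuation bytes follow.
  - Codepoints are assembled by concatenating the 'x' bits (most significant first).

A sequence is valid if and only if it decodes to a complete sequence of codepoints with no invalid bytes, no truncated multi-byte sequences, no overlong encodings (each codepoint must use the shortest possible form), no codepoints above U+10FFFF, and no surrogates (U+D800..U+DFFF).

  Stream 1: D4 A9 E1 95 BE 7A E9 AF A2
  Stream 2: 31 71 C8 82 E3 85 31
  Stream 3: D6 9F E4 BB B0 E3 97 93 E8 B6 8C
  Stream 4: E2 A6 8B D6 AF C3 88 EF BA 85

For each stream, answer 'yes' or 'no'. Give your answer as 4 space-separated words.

Stream 1: decodes cleanly. VALID
Stream 2: error at byte offset 6. INVALID
Stream 3: decodes cleanly. VALID
Stream 4: decodes cleanly. VALID

Answer: yes no yes yes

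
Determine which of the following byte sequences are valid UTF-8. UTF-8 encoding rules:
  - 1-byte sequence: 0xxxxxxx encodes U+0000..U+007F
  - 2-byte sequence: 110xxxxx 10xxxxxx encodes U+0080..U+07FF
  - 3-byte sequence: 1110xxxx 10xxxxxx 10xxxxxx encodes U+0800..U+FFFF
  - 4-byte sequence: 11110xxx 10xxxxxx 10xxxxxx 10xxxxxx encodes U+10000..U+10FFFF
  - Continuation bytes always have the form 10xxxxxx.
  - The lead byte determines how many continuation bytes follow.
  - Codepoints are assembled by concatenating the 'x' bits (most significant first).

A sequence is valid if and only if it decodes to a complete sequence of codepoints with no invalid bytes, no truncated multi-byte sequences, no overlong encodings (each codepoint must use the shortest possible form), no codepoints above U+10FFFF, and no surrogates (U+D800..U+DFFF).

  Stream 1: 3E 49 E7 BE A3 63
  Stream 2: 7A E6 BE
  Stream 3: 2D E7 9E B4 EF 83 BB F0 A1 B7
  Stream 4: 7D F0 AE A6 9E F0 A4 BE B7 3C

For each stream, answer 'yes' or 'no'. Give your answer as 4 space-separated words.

Answer: yes no no yes

Derivation:
Stream 1: decodes cleanly. VALID
Stream 2: error at byte offset 3. INVALID
Stream 3: error at byte offset 10. INVALID
Stream 4: decodes cleanly. VALID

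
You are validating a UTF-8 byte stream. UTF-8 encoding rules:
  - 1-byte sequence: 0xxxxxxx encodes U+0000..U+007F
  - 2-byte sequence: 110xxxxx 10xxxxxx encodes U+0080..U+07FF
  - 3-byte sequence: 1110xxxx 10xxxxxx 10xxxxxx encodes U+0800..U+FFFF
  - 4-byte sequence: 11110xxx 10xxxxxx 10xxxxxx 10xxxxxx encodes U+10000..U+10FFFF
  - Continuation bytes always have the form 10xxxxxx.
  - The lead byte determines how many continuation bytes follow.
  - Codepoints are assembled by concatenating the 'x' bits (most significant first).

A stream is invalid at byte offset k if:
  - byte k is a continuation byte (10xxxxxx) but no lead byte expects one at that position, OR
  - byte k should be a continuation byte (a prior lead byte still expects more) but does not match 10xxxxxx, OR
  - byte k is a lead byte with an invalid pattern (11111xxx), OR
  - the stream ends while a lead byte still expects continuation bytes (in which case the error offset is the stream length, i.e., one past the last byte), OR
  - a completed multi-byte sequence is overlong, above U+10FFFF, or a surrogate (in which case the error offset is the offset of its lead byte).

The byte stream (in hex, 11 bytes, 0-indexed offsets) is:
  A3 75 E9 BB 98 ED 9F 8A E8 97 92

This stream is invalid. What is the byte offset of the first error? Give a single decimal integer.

Byte[0]=A3: INVALID lead byte (not 0xxx/110x/1110/11110)

Answer: 0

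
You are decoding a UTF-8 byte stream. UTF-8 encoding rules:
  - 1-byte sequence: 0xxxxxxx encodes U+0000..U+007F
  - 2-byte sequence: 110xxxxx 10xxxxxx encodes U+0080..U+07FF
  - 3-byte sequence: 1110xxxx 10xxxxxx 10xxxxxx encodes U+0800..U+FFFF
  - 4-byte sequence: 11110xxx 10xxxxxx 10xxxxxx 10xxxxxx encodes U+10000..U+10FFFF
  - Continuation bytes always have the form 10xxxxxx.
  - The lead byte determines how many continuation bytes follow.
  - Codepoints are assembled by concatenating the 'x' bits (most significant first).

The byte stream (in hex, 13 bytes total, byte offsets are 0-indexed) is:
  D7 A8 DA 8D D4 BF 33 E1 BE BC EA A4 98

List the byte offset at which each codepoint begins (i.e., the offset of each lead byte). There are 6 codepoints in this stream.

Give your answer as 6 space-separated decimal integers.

Answer: 0 2 4 6 7 10

Derivation:
Byte[0]=D7: 2-byte lead, need 1 cont bytes. acc=0x17
Byte[1]=A8: continuation. acc=(acc<<6)|0x28=0x5E8
Completed: cp=U+05E8 (starts at byte 0)
Byte[2]=DA: 2-byte lead, need 1 cont bytes. acc=0x1A
Byte[3]=8D: continuation. acc=(acc<<6)|0x0D=0x68D
Completed: cp=U+068D (starts at byte 2)
Byte[4]=D4: 2-byte lead, need 1 cont bytes. acc=0x14
Byte[5]=BF: continuation. acc=(acc<<6)|0x3F=0x53F
Completed: cp=U+053F (starts at byte 4)
Byte[6]=33: 1-byte ASCII. cp=U+0033
Byte[7]=E1: 3-byte lead, need 2 cont bytes. acc=0x1
Byte[8]=BE: continuation. acc=(acc<<6)|0x3E=0x7E
Byte[9]=BC: continuation. acc=(acc<<6)|0x3C=0x1FBC
Completed: cp=U+1FBC (starts at byte 7)
Byte[10]=EA: 3-byte lead, need 2 cont bytes. acc=0xA
Byte[11]=A4: continuation. acc=(acc<<6)|0x24=0x2A4
Byte[12]=98: continuation. acc=(acc<<6)|0x18=0xA918
Completed: cp=U+A918 (starts at byte 10)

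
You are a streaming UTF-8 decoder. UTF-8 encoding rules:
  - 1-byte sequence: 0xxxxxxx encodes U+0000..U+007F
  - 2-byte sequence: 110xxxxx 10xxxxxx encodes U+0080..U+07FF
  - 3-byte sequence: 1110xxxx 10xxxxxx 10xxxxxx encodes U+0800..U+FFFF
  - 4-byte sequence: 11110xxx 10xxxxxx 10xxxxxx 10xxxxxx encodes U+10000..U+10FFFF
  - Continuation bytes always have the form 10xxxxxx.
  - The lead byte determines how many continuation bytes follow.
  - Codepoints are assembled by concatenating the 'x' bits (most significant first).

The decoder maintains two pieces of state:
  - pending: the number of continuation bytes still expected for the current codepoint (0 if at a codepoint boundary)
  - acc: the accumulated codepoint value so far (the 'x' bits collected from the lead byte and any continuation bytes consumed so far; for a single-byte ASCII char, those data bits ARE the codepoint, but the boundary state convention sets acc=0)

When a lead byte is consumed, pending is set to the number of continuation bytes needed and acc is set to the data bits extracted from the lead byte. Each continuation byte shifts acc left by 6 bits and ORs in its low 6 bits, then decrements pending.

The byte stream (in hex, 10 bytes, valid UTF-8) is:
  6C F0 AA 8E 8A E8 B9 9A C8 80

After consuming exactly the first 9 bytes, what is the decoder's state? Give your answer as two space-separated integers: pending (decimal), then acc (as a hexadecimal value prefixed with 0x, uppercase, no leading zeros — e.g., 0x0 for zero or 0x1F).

Answer: 1 0x8

Derivation:
Byte[0]=6C: 1-byte. pending=0, acc=0x0
Byte[1]=F0: 4-byte lead. pending=3, acc=0x0
Byte[2]=AA: continuation. acc=(acc<<6)|0x2A=0x2A, pending=2
Byte[3]=8E: continuation. acc=(acc<<6)|0x0E=0xA8E, pending=1
Byte[4]=8A: continuation. acc=(acc<<6)|0x0A=0x2A38A, pending=0
Byte[5]=E8: 3-byte lead. pending=2, acc=0x8
Byte[6]=B9: continuation. acc=(acc<<6)|0x39=0x239, pending=1
Byte[7]=9A: continuation. acc=(acc<<6)|0x1A=0x8E5A, pending=0
Byte[8]=C8: 2-byte lead. pending=1, acc=0x8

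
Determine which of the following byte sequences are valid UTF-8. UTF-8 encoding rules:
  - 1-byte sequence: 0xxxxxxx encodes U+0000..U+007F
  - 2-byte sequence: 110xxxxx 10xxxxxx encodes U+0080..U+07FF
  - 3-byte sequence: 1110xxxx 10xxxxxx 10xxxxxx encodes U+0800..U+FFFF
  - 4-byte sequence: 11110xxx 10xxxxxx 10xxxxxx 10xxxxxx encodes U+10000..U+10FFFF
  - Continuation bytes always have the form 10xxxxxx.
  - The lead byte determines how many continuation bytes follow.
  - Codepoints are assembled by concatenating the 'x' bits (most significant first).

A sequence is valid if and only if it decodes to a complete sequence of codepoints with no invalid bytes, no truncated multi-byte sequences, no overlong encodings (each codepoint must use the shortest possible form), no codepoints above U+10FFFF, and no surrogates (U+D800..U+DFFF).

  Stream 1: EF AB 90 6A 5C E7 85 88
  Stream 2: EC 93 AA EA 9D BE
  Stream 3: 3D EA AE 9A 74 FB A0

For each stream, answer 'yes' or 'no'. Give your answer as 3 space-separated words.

Stream 1: decodes cleanly. VALID
Stream 2: decodes cleanly. VALID
Stream 3: error at byte offset 5. INVALID

Answer: yes yes no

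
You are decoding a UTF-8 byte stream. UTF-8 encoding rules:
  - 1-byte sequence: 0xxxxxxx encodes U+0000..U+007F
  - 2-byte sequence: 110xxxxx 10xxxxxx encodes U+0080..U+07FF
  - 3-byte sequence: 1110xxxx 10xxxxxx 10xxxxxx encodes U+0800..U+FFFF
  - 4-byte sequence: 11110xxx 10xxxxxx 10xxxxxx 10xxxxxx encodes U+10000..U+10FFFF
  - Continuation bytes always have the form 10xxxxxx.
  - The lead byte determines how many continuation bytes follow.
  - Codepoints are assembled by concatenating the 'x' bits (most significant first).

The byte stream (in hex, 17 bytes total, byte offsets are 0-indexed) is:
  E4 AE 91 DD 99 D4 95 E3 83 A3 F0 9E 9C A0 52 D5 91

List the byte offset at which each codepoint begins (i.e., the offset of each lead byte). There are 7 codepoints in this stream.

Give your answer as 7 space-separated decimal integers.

Answer: 0 3 5 7 10 14 15

Derivation:
Byte[0]=E4: 3-byte lead, need 2 cont bytes. acc=0x4
Byte[1]=AE: continuation. acc=(acc<<6)|0x2E=0x12E
Byte[2]=91: continuation. acc=(acc<<6)|0x11=0x4B91
Completed: cp=U+4B91 (starts at byte 0)
Byte[3]=DD: 2-byte lead, need 1 cont bytes. acc=0x1D
Byte[4]=99: continuation. acc=(acc<<6)|0x19=0x759
Completed: cp=U+0759 (starts at byte 3)
Byte[5]=D4: 2-byte lead, need 1 cont bytes. acc=0x14
Byte[6]=95: continuation. acc=(acc<<6)|0x15=0x515
Completed: cp=U+0515 (starts at byte 5)
Byte[7]=E3: 3-byte lead, need 2 cont bytes. acc=0x3
Byte[8]=83: continuation. acc=(acc<<6)|0x03=0xC3
Byte[9]=A3: continuation. acc=(acc<<6)|0x23=0x30E3
Completed: cp=U+30E3 (starts at byte 7)
Byte[10]=F0: 4-byte lead, need 3 cont bytes. acc=0x0
Byte[11]=9E: continuation. acc=(acc<<6)|0x1E=0x1E
Byte[12]=9C: continuation. acc=(acc<<6)|0x1C=0x79C
Byte[13]=A0: continuation. acc=(acc<<6)|0x20=0x1E720
Completed: cp=U+1E720 (starts at byte 10)
Byte[14]=52: 1-byte ASCII. cp=U+0052
Byte[15]=D5: 2-byte lead, need 1 cont bytes. acc=0x15
Byte[16]=91: continuation. acc=(acc<<6)|0x11=0x551
Completed: cp=U+0551 (starts at byte 15)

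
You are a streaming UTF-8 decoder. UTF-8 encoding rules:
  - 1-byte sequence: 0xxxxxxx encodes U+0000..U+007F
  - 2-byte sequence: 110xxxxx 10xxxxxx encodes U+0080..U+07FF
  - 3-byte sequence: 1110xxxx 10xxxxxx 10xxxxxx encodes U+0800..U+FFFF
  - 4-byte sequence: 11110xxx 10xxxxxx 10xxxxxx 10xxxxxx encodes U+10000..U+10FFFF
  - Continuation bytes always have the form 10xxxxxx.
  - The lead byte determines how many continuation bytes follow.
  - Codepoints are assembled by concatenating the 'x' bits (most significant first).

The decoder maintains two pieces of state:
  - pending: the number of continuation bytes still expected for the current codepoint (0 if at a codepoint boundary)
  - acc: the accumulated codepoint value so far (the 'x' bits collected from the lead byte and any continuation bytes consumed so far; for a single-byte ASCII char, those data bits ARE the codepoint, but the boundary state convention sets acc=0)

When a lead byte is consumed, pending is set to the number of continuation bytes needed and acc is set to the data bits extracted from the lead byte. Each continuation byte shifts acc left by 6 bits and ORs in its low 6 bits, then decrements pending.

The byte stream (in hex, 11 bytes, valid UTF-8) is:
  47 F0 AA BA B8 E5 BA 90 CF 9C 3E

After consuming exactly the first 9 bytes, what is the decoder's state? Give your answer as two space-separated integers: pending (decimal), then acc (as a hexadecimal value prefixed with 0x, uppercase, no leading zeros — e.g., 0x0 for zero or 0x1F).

Byte[0]=47: 1-byte. pending=0, acc=0x0
Byte[1]=F0: 4-byte lead. pending=3, acc=0x0
Byte[2]=AA: continuation. acc=(acc<<6)|0x2A=0x2A, pending=2
Byte[3]=BA: continuation. acc=(acc<<6)|0x3A=0xABA, pending=1
Byte[4]=B8: continuation. acc=(acc<<6)|0x38=0x2AEB8, pending=0
Byte[5]=E5: 3-byte lead. pending=2, acc=0x5
Byte[6]=BA: continuation. acc=(acc<<6)|0x3A=0x17A, pending=1
Byte[7]=90: continuation. acc=(acc<<6)|0x10=0x5E90, pending=0
Byte[8]=CF: 2-byte lead. pending=1, acc=0xF

Answer: 1 0xF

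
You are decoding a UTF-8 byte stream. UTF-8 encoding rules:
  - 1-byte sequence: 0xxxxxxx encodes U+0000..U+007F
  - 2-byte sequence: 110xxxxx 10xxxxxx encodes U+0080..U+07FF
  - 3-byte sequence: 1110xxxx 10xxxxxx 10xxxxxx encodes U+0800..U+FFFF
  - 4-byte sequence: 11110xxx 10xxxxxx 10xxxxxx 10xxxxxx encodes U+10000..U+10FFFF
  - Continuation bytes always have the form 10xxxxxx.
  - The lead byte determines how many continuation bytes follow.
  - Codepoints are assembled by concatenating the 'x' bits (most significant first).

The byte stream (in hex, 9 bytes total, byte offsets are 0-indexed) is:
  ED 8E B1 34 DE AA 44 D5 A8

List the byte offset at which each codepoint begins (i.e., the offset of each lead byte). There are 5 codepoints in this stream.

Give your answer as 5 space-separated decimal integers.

Answer: 0 3 4 6 7

Derivation:
Byte[0]=ED: 3-byte lead, need 2 cont bytes. acc=0xD
Byte[1]=8E: continuation. acc=(acc<<6)|0x0E=0x34E
Byte[2]=B1: continuation. acc=(acc<<6)|0x31=0xD3B1
Completed: cp=U+D3B1 (starts at byte 0)
Byte[3]=34: 1-byte ASCII. cp=U+0034
Byte[4]=DE: 2-byte lead, need 1 cont bytes. acc=0x1E
Byte[5]=AA: continuation. acc=(acc<<6)|0x2A=0x7AA
Completed: cp=U+07AA (starts at byte 4)
Byte[6]=44: 1-byte ASCII. cp=U+0044
Byte[7]=D5: 2-byte lead, need 1 cont bytes. acc=0x15
Byte[8]=A8: continuation. acc=(acc<<6)|0x28=0x568
Completed: cp=U+0568 (starts at byte 7)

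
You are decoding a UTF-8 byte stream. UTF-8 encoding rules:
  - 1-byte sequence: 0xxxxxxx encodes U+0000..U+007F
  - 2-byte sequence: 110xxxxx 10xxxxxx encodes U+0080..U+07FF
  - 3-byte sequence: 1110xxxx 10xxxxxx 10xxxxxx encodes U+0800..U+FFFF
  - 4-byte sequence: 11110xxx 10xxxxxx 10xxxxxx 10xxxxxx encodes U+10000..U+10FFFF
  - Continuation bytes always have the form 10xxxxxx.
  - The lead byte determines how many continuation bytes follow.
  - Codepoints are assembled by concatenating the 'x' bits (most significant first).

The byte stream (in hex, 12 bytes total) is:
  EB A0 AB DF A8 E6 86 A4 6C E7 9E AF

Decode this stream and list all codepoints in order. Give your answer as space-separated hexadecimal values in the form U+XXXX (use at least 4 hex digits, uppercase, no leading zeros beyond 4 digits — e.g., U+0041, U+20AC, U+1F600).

Byte[0]=EB: 3-byte lead, need 2 cont bytes. acc=0xB
Byte[1]=A0: continuation. acc=(acc<<6)|0x20=0x2E0
Byte[2]=AB: continuation. acc=(acc<<6)|0x2B=0xB82B
Completed: cp=U+B82B (starts at byte 0)
Byte[3]=DF: 2-byte lead, need 1 cont bytes. acc=0x1F
Byte[4]=A8: continuation. acc=(acc<<6)|0x28=0x7E8
Completed: cp=U+07E8 (starts at byte 3)
Byte[5]=E6: 3-byte lead, need 2 cont bytes. acc=0x6
Byte[6]=86: continuation. acc=(acc<<6)|0x06=0x186
Byte[7]=A4: continuation. acc=(acc<<6)|0x24=0x61A4
Completed: cp=U+61A4 (starts at byte 5)
Byte[8]=6C: 1-byte ASCII. cp=U+006C
Byte[9]=E7: 3-byte lead, need 2 cont bytes. acc=0x7
Byte[10]=9E: continuation. acc=(acc<<6)|0x1E=0x1DE
Byte[11]=AF: continuation. acc=(acc<<6)|0x2F=0x77AF
Completed: cp=U+77AF (starts at byte 9)

Answer: U+B82B U+07E8 U+61A4 U+006C U+77AF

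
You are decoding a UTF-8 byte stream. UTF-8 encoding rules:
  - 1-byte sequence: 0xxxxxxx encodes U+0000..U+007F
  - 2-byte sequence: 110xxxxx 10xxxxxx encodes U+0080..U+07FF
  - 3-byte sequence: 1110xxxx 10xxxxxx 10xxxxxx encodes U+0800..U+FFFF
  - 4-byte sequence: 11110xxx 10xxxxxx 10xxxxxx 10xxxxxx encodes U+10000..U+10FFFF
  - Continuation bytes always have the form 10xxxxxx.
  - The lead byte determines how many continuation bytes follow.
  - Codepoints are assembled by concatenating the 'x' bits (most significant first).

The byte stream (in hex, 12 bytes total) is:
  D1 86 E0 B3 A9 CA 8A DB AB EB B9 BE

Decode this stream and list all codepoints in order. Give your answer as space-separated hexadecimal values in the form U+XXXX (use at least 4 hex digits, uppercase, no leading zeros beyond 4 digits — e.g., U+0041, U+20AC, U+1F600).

Byte[0]=D1: 2-byte lead, need 1 cont bytes. acc=0x11
Byte[1]=86: continuation. acc=(acc<<6)|0x06=0x446
Completed: cp=U+0446 (starts at byte 0)
Byte[2]=E0: 3-byte lead, need 2 cont bytes. acc=0x0
Byte[3]=B3: continuation. acc=(acc<<6)|0x33=0x33
Byte[4]=A9: continuation. acc=(acc<<6)|0x29=0xCE9
Completed: cp=U+0CE9 (starts at byte 2)
Byte[5]=CA: 2-byte lead, need 1 cont bytes. acc=0xA
Byte[6]=8A: continuation. acc=(acc<<6)|0x0A=0x28A
Completed: cp=U+028A (starts at byte 5)
Byte[7]=DB: 2-byte lead, need 1 cont bytes. acc=0x1B
Byte[8]=AB: continuation. acc=(acc<<6)|0x2B=0x6EB
Completed: cp=U+06EB (starts at byte 7)
Byte[9]=EB: 3-byte lead, need 2 cont bytes. acc=0xB
Byte[10]=B9: continuation. acc=(acc<<6)|0x39=0x2F9
Byte[11]=BE: continuation. acc=(acc<<6)|0x3E=0xBE7E
Completed: cp=U+BE7E (starts at byte 9)

Answer: U+0446 U+0CE9 U+028A U+06EB U+BE7E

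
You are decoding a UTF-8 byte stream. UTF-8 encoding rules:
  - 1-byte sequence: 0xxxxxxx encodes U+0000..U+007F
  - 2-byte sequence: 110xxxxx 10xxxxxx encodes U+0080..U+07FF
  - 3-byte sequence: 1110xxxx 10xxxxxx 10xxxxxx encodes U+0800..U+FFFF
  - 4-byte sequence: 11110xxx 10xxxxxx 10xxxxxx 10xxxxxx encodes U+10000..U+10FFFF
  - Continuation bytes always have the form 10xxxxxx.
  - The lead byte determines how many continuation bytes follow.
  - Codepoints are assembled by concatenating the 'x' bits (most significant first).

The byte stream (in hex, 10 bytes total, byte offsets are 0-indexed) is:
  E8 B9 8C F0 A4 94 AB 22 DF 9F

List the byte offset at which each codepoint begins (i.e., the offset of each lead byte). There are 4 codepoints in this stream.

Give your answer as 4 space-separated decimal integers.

Byte[0]=E8: 3-byte lead, need 2 cont bytes. acc=0x8
Byte[1]=B9: continuation. acc=(acc<<6)|0x39=0x239
Byte[2]=8C: continuation. acc=(acc<<6)|0x0C=0x8E4C
Completed: cp=U+8E4C (starts at byte 0)
Byte[3]=F0: 4-byte lead, need 3 cont bytes. acc=0x0
Byte[4]=A4: continuation. acc=(acc<<6)|0x24=0x24
Byte[5]=94: continuation. acc=(acc<<6)|0x14=0x914
Byte[6]=AB: continuation. acc=(acc<<6)|0x2B=0x2452B
Completed: cp=U+2452B (starts at byte 3)
Byte[7]=22: 1-byte ASCII. cp=U+0022
Byte[8]=DF: 2-byte lead, need 1 cont bytes. acc=0x1F
Byte[9]=9F: continuation. acc=(acc<<6)|0x1F=0x7DF
Completed: cp=U+07DF (starts at byte 8)

Answer: 0 3 7 8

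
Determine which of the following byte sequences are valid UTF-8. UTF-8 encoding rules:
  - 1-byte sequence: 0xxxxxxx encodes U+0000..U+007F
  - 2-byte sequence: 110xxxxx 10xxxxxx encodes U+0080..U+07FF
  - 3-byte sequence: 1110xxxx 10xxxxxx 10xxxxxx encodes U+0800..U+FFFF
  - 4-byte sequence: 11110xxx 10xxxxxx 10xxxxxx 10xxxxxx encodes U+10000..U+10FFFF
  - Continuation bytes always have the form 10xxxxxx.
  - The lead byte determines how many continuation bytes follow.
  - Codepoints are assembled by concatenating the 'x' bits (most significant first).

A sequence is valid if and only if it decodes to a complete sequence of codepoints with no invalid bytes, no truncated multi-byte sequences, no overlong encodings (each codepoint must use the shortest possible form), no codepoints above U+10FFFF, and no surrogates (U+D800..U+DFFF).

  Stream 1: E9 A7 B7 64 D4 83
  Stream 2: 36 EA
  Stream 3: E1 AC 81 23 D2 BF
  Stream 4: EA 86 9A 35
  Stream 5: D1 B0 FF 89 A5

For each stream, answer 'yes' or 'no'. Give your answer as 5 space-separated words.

Stream 1: decodes cleanly. VALID
Stream 2: error at byte offset 2. INVALID
Stream 3: decodes cleanly. VALID
Stream 4: decodes cleanly. VALID
Stream 5: error at byte offset 2. INVALID

Answer: yes no yes yes no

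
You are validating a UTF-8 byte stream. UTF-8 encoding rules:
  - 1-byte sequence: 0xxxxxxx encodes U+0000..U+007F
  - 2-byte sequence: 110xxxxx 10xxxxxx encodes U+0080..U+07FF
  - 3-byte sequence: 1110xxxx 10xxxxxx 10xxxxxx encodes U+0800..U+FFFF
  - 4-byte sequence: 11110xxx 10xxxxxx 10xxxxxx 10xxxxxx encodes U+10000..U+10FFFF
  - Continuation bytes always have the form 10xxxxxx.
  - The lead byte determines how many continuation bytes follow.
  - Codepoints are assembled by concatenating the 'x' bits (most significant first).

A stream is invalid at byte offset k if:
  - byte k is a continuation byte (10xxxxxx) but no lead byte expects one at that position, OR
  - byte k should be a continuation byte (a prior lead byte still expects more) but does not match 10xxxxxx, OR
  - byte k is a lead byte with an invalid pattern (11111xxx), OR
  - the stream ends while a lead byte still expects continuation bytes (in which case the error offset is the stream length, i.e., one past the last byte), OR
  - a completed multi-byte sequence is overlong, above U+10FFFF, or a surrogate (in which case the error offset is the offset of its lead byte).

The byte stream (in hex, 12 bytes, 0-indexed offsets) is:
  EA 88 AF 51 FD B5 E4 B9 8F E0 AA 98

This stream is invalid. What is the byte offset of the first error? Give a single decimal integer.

Byte[0]=EA: 3-byte lead, need 2 cont bytes. acc=0xA
Byte[1]=88: continuation. acc=(acc<<6)|0x08=0x288
Byte[2]=AF: continuation. acc=(acc<<6)|0x2F=0xA22F
Completed: cp=U+A22F (starts at byte 0)
Byte[3]=51: 1-byte ASCII. cp=U+0051
Byte[4]=FD: INVALID lead byte (not 0xxx/110x/1110/11110)

Answer: 4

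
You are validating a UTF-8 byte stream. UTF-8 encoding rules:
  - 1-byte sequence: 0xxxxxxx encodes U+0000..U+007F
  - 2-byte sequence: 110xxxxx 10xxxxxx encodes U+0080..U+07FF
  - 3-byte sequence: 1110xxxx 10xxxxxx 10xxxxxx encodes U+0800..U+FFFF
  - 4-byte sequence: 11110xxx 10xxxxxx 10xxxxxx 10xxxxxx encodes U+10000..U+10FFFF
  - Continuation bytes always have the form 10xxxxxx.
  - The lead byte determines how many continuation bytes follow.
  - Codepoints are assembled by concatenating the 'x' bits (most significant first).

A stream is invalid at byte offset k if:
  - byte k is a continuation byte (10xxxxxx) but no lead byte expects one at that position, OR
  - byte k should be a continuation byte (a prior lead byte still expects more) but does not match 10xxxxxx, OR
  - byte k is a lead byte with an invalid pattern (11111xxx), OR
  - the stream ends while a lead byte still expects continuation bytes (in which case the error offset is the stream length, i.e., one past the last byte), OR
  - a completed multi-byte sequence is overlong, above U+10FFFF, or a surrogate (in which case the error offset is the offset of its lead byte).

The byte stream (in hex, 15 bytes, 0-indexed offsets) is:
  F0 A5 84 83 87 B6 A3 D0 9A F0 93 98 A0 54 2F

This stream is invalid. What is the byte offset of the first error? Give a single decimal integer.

Answer: 4

Derivation:
Byte[0]=F0: 4-byte lead, need 3 cont bytes. acc=0x0
Byte[1]=A5: continuation. acc=(acc<<6)|0x25=0x25
Byte[2]=84: continuation. acc=(acc<<6)|0x04=0x944
Byte[3]=83: continuation. acc=(acc<<6)|0x03=0x25103
Completed: cp=U+25103 (starts at byte 0)
Byte[4]=87: INVALID lead byte (not 0xxx/110x/1110/11110)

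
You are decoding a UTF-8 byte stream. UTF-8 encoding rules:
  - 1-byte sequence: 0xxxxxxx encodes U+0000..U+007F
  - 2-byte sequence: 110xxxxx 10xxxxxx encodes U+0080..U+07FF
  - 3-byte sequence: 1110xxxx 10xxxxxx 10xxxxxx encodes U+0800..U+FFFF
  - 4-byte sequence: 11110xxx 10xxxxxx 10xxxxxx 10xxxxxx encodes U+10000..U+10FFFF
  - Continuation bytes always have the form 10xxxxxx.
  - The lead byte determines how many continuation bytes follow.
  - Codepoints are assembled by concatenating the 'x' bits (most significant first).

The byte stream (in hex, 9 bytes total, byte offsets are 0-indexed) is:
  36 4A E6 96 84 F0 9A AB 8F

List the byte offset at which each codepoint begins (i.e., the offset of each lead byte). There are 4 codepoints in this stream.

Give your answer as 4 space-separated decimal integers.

Byte[0]=36: 1-byte ASCII. cp=U+0036
Byte[1]=4A: 1-byte ASCII. cp=U+004A
Byte[2]=E6: 3-byte lead, need 2 cont bytes. acc=0x6
Byte[3]=96: continuation. acc=(acc<<6)|0x16=0x196
Byte[4]=84: continuation. acc=(acc<<6)|0x04=0x6584
Completed: cp=U+6584 (starts at byte 2)
Byte[5]=F0: 4-byte lead, need 3 cont bytes. acc=0x0
Byte[6]=9A: continuation. acc=(acc<<6)|0x1A=0x1A
Byte[7]=AB: continuation. acc=(acc<<6)|0x2B=0x6AB
Byte[8]=8F: continuation. acc=(acc<<6)|0x0F=0x1AACF
Completed: cp=U+1AACF (starts at byte 5)

Answer: 0 1 2 5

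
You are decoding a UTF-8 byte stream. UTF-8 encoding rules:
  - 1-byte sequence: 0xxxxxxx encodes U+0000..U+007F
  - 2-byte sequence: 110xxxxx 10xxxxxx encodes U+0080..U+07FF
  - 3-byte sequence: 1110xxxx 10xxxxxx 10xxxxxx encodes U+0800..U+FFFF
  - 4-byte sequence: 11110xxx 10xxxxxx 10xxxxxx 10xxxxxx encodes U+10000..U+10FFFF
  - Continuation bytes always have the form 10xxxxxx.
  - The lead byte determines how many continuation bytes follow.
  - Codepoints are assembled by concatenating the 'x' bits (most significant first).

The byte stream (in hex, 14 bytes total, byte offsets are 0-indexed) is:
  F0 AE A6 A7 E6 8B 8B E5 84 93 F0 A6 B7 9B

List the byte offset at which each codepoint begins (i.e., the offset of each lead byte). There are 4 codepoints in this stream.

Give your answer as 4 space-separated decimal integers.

Byte[0]=F0: 4-byte lead, need 3 cont bytes. acc=0x0
Byte[1]=AE: continuation. acc=(acc<<6)|0x2E=0x2E
Byte[2]=A6: continuation. acc=(acc<<6)|0x26=0xBA6
Byte[3]=A7: continuation. acc=(acc<<6)|0x27=0x2E9A7
Completed: cp=U+2E9A7 (starts at byte 0)
Byte[4]=E6: 3-byte lead, need 2 cont bytes. acc=0x6
Byte[5]=8B: continuation. acc=(acc<<6)|0x0B=0x18B
Byte[6]=8B: continuation. acc=(acc<<6)|0x0B=0x62CB
Completed: cp=U+62CB (starts at byte 4)
Byte[7]=E5: 3-byte lead, need 2 cont bytes. acc=0x5
Byte[8]=84: continuation. acc=(acc<<6)|0x04=0x144
Byte[9]=93: continuation. acc=(acc<<6)|0x13=0x5113
Completed: cp=U+5113 (starts at byte 7)
Byte[10]=F0: 4-byte lead, need 3 cont bytes. acc=0x0
Byte[11]=A6: continuation. acc=(acc<<6)|0x26=0x26
Byte[12]=B7: continuation. acc=(acc<<6)|0x37=0x9B7
Byte[13]=9B: continuation. acc=(acc<<6)|0x1B=0x26DDB
Completed: cp=U+26DDB (starts at byte 10)

Answer: 0 4 7 10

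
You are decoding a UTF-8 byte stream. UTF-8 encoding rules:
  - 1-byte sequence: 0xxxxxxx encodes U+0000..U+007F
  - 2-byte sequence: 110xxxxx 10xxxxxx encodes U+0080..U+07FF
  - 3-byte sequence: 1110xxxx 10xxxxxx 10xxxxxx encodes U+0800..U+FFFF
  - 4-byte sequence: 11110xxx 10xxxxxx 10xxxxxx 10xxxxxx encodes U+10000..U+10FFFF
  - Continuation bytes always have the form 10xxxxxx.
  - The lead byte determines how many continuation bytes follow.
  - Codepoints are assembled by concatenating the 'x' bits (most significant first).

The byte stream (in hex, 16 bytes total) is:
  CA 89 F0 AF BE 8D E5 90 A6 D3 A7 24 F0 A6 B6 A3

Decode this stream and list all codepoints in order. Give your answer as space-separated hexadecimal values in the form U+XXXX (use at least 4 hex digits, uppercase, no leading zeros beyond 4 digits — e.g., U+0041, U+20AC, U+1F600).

Answer: U+0289 U+2FF8D U+5426 U+04E7 U+0024 U+26DA3

Derivation:
Byte[0]=CA: 2-byte lead, need 1 cont bytes. acc=0xA
Byte[1]=89: continuation. acc=(acc<<6)|0x09=0x289
Completed: cp=U+0289 (starts at byte 0)
Byte[2]=F0: 4-byte lead, need 3 cont bytes. acc=0x0
Byte[3]=AF: continuation. acc=(acc<<6)|0x2F=0x2F
Byte[4]=BE: continuation. acc=(acc<<6)|0x3E=0xBFE
Byte[5]=8D: continuation. acc=(acc<<6)|0x0D=0x2FF8D
Completed: cp=U+2FF8D (starts at byte 2)
Byte[6]=E5: 3-byte lead, need 2 cont bytes. acc=0x5
Byte[7]=90: continuation. acc=(acc<<6)|0x10=0x150
Byte[8]=A6: continuation. acc=(acc<<6)|0x26=0x5426
Completed: cp=U+5426 (starts at byte 6)
Byte[9]=D3: 2-byte lead, need 1 cont bytes. acc=0x13
Byte[10]=A7: continuation. acc=(acc<<6)|0x27=0x4E7
Completed: cp=U+04E7 (starts at byte 9)
Byte[11]=24: 1-byte ASCII. cp=U+0024
Byte[12]=F0: 4-byte lead, need 3 cont bytes. acc=0x0
Byte[13]=A6: continuation. acc=(acc<<6)|0x26=0x26
Byte[14]=B6: continuation. acc=(acc<<6)|0x36=0x9B6
Byte[15]=A3: continuation. acc=(acc<<6)|0x23=0x26DA3
Completed: cp=U+26DA3 (starts at byte 12)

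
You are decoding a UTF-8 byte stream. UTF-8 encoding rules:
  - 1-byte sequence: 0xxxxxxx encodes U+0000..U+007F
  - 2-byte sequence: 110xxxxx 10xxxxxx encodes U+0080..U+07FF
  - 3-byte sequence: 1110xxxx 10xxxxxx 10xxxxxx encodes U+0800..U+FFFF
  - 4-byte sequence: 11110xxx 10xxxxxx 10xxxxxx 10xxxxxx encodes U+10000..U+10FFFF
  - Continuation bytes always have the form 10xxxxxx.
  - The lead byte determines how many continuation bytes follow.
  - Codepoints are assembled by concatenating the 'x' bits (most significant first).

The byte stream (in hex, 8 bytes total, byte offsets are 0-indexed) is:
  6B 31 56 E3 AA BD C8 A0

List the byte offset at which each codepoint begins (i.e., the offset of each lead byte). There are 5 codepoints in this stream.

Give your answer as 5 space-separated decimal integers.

Byte[0]=6B: 1-byte ASCII. cp=U+006B
Byte[1]=31: 1-byte ASCII. cp=U+0031
Byte[2]=56: 1-byte ASCII. cp=U+0056
Byte[3]=E3: 3-byte lead, need 2 cont bytes. acc=0x3
Byte[4]=AA: continuation. acc=(acc<<6)|0x2A=0xEA
Byte[5]=BD: continuation. acc=(acc<<6)|0x3D=0x3ABD
Completed: cp=U+3ABD (starts at byte 3)
Byte[6]=C8: 2-byte lead, need 1 cont bytes. acc=0x8
Byte[7]=A0: continuation. acc=(acc<<6)|0x20=0x220
Completed: cp=U+0220 (starts at byte 6)

Answer: 0 1 2 3 6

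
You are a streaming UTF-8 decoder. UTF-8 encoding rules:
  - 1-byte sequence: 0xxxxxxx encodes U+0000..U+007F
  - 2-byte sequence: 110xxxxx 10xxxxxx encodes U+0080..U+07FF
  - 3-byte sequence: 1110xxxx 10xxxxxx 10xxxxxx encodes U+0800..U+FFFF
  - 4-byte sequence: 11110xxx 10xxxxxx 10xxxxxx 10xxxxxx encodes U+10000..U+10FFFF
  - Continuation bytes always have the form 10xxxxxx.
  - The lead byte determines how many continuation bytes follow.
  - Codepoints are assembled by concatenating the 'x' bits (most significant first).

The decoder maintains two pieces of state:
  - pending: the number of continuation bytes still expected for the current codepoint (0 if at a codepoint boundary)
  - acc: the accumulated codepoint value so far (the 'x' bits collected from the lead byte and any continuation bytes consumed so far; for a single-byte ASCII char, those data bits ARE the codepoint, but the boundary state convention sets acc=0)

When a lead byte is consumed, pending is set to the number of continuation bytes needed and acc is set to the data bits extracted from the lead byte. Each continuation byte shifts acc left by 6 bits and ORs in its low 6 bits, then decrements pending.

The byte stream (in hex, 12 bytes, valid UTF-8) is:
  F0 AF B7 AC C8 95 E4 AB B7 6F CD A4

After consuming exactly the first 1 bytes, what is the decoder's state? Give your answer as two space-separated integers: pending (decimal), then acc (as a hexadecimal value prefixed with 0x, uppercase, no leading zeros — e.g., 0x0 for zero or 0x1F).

Byte[0]=F0: 4-byte lead. pending=3, acc=0x0

Answer: 3 0x0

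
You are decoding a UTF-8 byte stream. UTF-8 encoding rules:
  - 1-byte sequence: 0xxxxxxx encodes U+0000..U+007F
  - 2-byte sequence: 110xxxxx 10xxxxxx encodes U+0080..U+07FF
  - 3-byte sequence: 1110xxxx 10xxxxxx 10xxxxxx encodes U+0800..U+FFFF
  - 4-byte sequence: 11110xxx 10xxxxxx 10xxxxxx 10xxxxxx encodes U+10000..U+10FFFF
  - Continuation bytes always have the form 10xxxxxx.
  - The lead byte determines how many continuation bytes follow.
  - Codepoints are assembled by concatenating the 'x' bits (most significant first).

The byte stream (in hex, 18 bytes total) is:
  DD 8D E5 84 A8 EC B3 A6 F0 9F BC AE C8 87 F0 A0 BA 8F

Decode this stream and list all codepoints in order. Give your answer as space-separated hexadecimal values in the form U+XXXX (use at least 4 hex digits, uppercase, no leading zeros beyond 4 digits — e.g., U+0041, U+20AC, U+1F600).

Answer: U+074D U+5128 U+CCE6 U+1FF2E U+0207 U+20E8F

Derivation:
Byte[0]=DD: 2-byte lead, need 1 cont bytes. acc=0x1D
Byte[1]=8D: continuation. acc=(acc<<6)|0x0D=0x74D
Completed: cp=U+074D (starts at byte 0)
Byte[2]=E5: 3-byte lead, need 2 cont bytes. acc=0x5
Byte[3]=84: continuation. acc=(acc<<6)|0x04=0x144
Byte[4]=A8: continuation. acc=(acc<<6)|0x28=0x5128
Completed: cp=U+5128 (starts at byte 2)
Byte[5]=EC: 3-byte lead, need 2 cont bytes. acc=0xC
Byte[6]=B3: continuation. acc=(acc<<6)|0x33=0x333
Byte[7]=A6: continuation. acc=(acc<<6)|0x26=0xCCE6
Completed: cp=U+CCE6 (starts at byte 5)
Byte[8]=F0: 4-byte lead, need 3 cont bytes. acc=0x0
Byte[9]=9F: continuation. acc=(acc<<6)|0x1F=0x1F
Byte[10]=BC: continuation. acc=(acc<<6)|0x3C=0x7FC
Byte[11]=AE: continuation. acc=(acc<<6)|0x2E=0x1FF2E
Completed: cp=U+1FF2E (starts at byte 8)
Byte[12]=C8: 2-byte lead, need 1 cont bytes. acc=0x8
Byte[13]=87: continuation. acc=(acc<<6)|0x07=0x207
Completed: cp=U+0207 (starts at byte 12)
Byte[14]=F0: 4-byte lead, need 3 cont bytes. acc=0x0
Byte[15]=A0: continuation. acc=(acc<<6)|0x20=0x20
Byte[16]=BA: continuation. acc=(acc<<6)|0x3A=0x83A
Byte[17]=8F: continuation. acc=(acc<<6)|0x0F=0x20E8F
Completed: cp=U+20E8F (starts at byte 14)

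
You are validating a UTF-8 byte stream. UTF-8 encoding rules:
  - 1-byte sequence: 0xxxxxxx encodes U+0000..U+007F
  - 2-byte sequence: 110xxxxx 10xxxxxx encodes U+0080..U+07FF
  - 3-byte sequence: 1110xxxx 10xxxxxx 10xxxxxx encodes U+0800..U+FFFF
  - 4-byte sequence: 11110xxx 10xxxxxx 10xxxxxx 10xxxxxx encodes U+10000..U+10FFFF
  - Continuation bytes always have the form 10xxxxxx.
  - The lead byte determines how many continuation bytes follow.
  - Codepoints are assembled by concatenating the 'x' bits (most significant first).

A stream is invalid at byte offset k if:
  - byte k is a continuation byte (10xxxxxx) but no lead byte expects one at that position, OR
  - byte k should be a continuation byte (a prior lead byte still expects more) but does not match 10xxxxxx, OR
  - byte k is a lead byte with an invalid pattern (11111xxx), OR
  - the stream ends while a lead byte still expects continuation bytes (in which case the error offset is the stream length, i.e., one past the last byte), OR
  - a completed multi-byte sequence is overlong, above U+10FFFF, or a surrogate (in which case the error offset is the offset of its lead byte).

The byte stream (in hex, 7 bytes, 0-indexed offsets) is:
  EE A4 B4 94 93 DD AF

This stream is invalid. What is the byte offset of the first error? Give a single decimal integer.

Answer: 3

Derivation:
Byte[0]=EE: 3-byte lead, need 2 cont bytes. acc=0xE
Byte[1]=A4: continuation. acc=(acc<<6)|0x24=0x3A4
Byte[2]=B4: continuation. acc=(acc<<6)|0x34=0xE934
Completed: cp=U+E934 (starts at byte 0)
Byte[3]=94: INVALID lead byte (not 0xxx/110x/1110/11110)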